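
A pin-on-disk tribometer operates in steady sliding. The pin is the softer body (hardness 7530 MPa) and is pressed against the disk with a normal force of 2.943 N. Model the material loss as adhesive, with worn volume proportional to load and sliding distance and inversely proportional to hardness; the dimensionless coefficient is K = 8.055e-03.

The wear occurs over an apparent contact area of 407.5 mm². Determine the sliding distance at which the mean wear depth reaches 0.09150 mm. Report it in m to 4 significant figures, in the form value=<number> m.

value=1.184e+04 m

The intermediates are printed rounded, and the computation runs at exact precision, and a lone final rounding to 4 significant digits.
Convert: Hardness H = 7530 MPa = 7.530e+09 Pa.
Convert: Contact area A = 407.5 mm² = 4.075e-04 m².
Convert: Depth limit h_lim = 0.09150 mm = 9.150e-05 m.
Collected in SI base units: W = 2.943 N, H = 7.530e+09 Pa, K = 8.055e-03.
Wearable volume V_lim = h_lim·A = 9.150e-05 · 4.075e-04 = 3.729e-08 m³.
Thus life L = V_lim·H/(K·W) = 3.729e-08 · 7.530e+09 / (8.055e-03 · 2.943) = 1.184e+04 m.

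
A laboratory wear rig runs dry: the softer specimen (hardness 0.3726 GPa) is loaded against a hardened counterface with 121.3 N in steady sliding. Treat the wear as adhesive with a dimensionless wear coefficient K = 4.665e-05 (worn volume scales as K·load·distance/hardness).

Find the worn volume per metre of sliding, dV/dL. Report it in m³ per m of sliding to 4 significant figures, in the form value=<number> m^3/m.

Intermediates are printed rounded — the algebra holds full float precision. Rounded once at the end: 4 significant figures.
Hardness H = 0.3726 GPa = 3.726e+08 Pa.
SI base units throughout: W = 121.3 N, H = 3.726e+08 Pa, K = 4.665e-05.
The wear rate dV/dL = K·W/H — distance-free: 4.665e-05 · 121.3 / 3.726e+08 = 1.519e-11 m³/m.

value=1.519e-11 m^3/m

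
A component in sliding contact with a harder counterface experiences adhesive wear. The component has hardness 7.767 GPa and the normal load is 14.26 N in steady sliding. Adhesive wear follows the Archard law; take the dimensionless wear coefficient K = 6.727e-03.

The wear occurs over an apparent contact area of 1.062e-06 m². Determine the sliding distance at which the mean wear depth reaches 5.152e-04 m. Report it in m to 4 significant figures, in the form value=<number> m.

value=44.30 m

All working math runs at full float precision, and quoted intermediates are rounded — one last rounding, at four significant digits.
Convert: Hardness H = 7.767 GPa = 7.767e+09 Pa.
In SI base units, W = 14.26 N, H = 7.767e+09 Pa, K = 6.727e-03.
Wearable volume V_lim = h_lim·A = 5.152e-04 · 1.062e-06 = 5.471e-10 m³.
Life L = V_lim·H/(K·W) = 5.471e-10 · 7.767e+09 / (6.727e-03 · 14.26) = 44.30 m.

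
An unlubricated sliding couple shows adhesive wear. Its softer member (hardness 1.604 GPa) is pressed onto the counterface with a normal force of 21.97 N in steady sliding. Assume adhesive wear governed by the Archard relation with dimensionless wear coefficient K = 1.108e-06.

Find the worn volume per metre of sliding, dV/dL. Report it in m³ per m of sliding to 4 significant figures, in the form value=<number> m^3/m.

value=1.518e-14 m^3/m

Intermediate values appear rounded; each operation keeps full precision; one last rounding: four significant figures.
Hardness H = 1.604 GPa = 1.604e+09 Pa.
Expressed in SI base units: W = 21.97 N, H = 1.604e+09 Pa, K = 1.108e-06.
Sliding wear rate dV/dL = K·W/H: 1.108e-06 · 21.97 / 1.604e+09 = 1.518e-14 m³/m.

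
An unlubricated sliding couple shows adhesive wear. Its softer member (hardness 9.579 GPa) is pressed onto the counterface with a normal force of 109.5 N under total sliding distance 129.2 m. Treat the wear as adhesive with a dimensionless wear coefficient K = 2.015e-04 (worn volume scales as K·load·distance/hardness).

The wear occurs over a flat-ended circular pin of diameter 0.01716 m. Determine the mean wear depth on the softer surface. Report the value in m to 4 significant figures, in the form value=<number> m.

value=1.287e-06 m

Displayed values are rounded; the algebra carries full precision; rounded just once to four significant digits.
Convert: Hardness H = 9.579 GPa = 9.579e+09 Pa.
Convert: Contact area A = π·d²/4 = π·(0.01716 m)²/4 = 2.313e-04 m².
In SI base units: W = 109.5 N, H = 9.579e+09 Pa, K = 2.015e-04.
By Archard's law, V = K·W·L/H = 2.015e-04 · 109.5 · 129.2 / 9.579e+09 = 2.976e-10 m³.
Depth h = V/A = 2.976e-10 / 2.313e-04 = 1.287e-06 m.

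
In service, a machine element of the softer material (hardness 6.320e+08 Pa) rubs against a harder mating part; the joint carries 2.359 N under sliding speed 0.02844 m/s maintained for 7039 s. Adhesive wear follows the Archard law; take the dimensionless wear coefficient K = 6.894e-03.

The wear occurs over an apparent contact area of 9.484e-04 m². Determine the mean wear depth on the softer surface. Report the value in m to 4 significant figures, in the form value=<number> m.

The computation maintains exact precision. The intermediates are displayed rounded, and rounded just once to four significant digits.
Path length L = v·t = 0.02844 m/s × 7039 s = 200.2 m.
Collected in SI base units: W = 2.359 N, H = 6.320e+08 Pa, K = 6.894e-03.
The Archard volume V = K·W·L/H = 6.894e-03 · 2.359 · 200.2 / 6.320e+08 = 5.151e-09 m³.
Wear depth h = V/A = 5.151e-09 / 9.484e-04 = 5.432e-06 m.

value=5.432e-06 m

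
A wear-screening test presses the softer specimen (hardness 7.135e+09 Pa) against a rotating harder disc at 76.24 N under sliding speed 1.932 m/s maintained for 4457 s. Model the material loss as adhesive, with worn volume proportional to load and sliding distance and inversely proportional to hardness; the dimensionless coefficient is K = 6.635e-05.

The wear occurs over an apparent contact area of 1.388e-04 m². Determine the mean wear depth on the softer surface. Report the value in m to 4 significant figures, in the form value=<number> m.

value=4.398e-05 m

Each operation holds full precision. Intermediate values are shown rounded — a lone final rounding to 4 significant figures.
Convert: Sliding distance L = v·t = 1.932 m/s × 4457 s = 8611 m.
Expressed in SI base units: W = 76.24 N, H = 7.135e+09 Pa, K = 6.635e-05.
Volume removed: V = K·W·L/H = 6.635e-05 · 76.24 · 8611 / 7.135e+09 = 6.105e-09 m³.
Wear depth h = V/A = 6.105e-09 / 1.388e-04 = 4.398e-05 m.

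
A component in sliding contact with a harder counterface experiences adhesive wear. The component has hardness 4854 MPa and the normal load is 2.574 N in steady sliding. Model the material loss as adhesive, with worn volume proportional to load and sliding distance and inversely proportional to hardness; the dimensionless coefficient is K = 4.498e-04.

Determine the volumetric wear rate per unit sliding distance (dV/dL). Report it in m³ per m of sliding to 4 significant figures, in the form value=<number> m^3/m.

value=2.385e-13 m^3/m

The intermediates are displayed rounded. All arithmetic carries exact precision, and rounded once at the end to 4 significant figures.
Convert: Hardness H = 4854 MPa = 4.854e+09 Pa.
Collected in SI base units: W = 2.574 N, H = 4.854e+09 Pa, K = 4.498e-04.
Sliding wear rate dV/dL = K·W/H, so: 4.498e-04 · 2.574 / 4.854e+09 = 2.385e-13 m³/m.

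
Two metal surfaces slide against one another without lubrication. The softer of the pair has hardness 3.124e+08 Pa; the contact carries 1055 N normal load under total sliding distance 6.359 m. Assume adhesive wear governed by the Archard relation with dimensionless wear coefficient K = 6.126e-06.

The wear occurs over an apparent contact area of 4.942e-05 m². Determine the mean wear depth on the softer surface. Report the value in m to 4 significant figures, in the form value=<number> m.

value=2.662e-06 m

All arithmetic keeps exact precision — intermediates are printed rounded — rounded just once: four significant digits.
In SI base units: W = 1055 N, H = 3.124e+08 Pa, K = 6.126e-06.
Apply Archard: V = K·W·L/H = 6.126e-06 · 1055 · 6.359 / 3.124e+08 = 1.316e-10 m³.
Depth of wear h = V/A = 1.316e-10 / 4.942e-05 = 2.662e-06 m.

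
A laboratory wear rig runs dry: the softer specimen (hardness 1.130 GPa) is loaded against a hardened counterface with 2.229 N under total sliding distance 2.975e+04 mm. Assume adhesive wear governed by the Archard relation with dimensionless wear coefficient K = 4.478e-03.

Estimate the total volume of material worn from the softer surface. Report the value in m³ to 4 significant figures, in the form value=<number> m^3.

Printed values are rounded, and the algebra keeps full precision. Rounded just once: four significant figures.
Path length L = 2.975e+04 mm = 29.75 m.
Hardness H = 1.130 GPa = 1.130e+09 Pa.
In SI base units: W = 2.229 N, H = 1.130e+09 Pa, K = 4.478e-03.
By Archard's law, V = K·W·L/H = 4.478e-03 · 2.229 · 29.75 / 1.130e+09 = 2.628e-10 m³.

value=2.628e-10 m^3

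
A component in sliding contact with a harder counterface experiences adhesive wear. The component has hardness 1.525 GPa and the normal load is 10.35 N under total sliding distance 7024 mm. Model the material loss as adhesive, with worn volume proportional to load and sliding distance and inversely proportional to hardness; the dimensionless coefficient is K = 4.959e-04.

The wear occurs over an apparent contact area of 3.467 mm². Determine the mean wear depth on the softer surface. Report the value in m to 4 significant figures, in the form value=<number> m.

value=6.819e-06 m

Intermediates are displayed rounded; each operation runs at full precision; rounded once at the end: 4 significant digits.
Convert: Total distance L = 7024 mm = 7.024 m.
Convert: Hardness H = 1.525 GPa = 1.525e+09 Pa.
Convert: Contact area A = 3.467 mm² = 3.467e-06 m².
Collected in SI base units: W = 10.35 N, H = 1.525e+09 Pa, K = 4.959e-04.
The Archard volume V = K·W·L/H = 4.959e-04 · 10.35 · 7.024 / 1.525e+09 = 2.364e-11 m³.
Mean depth h = V/A = 2.364e-11 / 3.467e-06 = 6.819e-06 m.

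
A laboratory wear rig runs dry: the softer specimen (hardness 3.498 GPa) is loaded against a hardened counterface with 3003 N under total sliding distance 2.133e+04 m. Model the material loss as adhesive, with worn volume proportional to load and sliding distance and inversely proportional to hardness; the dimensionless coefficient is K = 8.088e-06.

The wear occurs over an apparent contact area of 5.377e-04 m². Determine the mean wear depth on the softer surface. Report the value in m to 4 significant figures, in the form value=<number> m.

Intermediate values are shown rounded. Each operation runs at full float precision; rounded once at the end, at four significant figures.
Hardness H = 3.498 GPa = 3.498e+09 Pa.
Expressed in SI base units: W = 3003 N, H = 3.498e+09 Pa, K = 8.088e-06.
Archard volume V = K·W·L/H = 8.088e-06 · 3003 · 2.133e+04 / 3.498e+09 = 1.481e-07 m³.
Mean depth h = V/A = 1.481e-07 / 5.377e-04 = 2.754e-04 m.

value=2.754e-04 m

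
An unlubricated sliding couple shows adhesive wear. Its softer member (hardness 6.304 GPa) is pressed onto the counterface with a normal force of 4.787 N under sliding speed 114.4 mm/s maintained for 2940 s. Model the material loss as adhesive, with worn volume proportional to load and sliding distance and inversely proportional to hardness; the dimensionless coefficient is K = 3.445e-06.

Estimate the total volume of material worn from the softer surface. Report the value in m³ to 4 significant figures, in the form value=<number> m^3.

value=8.799e-13 m^3

The algebra keeps full precision. The intermediates are printed rounded — rounded just once: 4 significant figures.
Sliding speed v = 114.4 mm/s = 0.1144 m/s. Distance L = v·t = 0.1144 m/s × 2940 s = 336.3 m.
Hardness H = 6.304 GPa = 6.304e+09 Pa.
Working in SI base units: W = 4.787 N, H = 6.304e+09 Pa, K = 3.445e-06.
By Archard's law, V = K·W·L/H = 3.445e-06 · 4.787 · 336.3 / 6.304e+09 = 8.799e-13 m³.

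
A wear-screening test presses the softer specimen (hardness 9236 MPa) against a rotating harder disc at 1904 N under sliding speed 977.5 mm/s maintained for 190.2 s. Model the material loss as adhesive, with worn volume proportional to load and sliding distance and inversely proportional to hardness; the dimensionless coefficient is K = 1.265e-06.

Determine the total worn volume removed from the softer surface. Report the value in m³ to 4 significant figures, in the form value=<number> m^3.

value=4.848e-11 m^3

The computation runs at full precision, and intermediates appear rounded. Rounded just once to four significant digits.
Convert: Sliding speed v = 977.5 mm/s = 0.9775 m/s. Distance L = v·t = 0.9775 m/s × 190.2 s = 185.9 m.
Convert: Hardness H = 9236 MPa = 9.236e+09 Pa.
Restated in SI base units: W = 1904 N, H = 9.236e+09 Pa, K = 1.265e-06.
Wear volume V = K·W·L/H = 1.265e-06 · 1904 · 185.9 / 9.236e+09 = 4.848e-11 m³.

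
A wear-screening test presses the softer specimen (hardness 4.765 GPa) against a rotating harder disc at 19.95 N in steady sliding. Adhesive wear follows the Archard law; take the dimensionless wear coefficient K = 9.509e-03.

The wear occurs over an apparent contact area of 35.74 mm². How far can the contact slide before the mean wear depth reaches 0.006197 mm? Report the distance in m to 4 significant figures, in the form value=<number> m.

Intermediates appear rounded — the algebra carries full float precision, and rounded just once to four significant figures.
Convert: Hardness H = 4.765 GPa = 4.765e+09 Pa.
Convert: Contact area A = 35.74 mm² = 3.574e-05 m².
Convert: Depth limit h_lim = 0.006197 mm = 6.197e-06 m.
Restated in SI base units: W = 19.95 N, H = 4.765e+09 Pa, K = 9.509e-03.
Permissible volume V_lim = h_lim·A = 6.197e-06 · 3.574e-05 = 2.215e-10 m³.
Life L = V_lim·H/(K·W) = 2.215e-10 · 4.765e+09 / (9.509e-03 · 19.95) = 5.563 m.

value=5.563 m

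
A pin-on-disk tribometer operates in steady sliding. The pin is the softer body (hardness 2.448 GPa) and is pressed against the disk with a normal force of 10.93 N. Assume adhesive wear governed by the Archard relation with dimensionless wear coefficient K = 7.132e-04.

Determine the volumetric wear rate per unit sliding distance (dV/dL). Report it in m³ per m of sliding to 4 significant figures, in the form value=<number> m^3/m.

value=3.184e-12 m^3/m

The algebra carries full float precision — the intermediates are displayed rounded; one last rounding, at four significant digits.
Hardness H = 2.448 GPa = 2.448e+09 Pa.
Expressed in SI base units: W = 10.93 N, H = 2.448e+09 Pa, K = 7.132e-04.
Rate of wear dV/dL = K·W/H (no L dependence): 7.132e-04 · 10.93 / 2.448e+09 = 3.184e-12 m³/m.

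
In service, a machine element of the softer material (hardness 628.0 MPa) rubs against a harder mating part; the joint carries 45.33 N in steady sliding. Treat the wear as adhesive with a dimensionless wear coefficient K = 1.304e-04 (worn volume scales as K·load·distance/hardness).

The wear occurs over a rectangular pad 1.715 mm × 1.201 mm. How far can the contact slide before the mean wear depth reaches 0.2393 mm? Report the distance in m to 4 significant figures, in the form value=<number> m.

The computation holds full float precision, and intermediates appear rounded. Rounded just once to 4 significant figures.
Convert: Hardness H = 628.0 MPa = 6.280e+08 Pa.
Convert: Pad sides 1.715 mm × 1.201 mm = 0.001715 m × 0.001201 m. Contact area A = 0.001715 m × 0.001201 m = 2.060e-06 m².
Convert: Depth limit h_lim = 0.2393 mm = 2.393e-04 m.
As SI base values: W = 45.33 N, H = 6.280e+08 Pa, K = 1.304e-04.
At the depth limit, V_lim = h_lim·A = 2.393e-04 · 2.060e-06 = 4.929e-10 m³.
So the life L = V_lim·H/(K·W) = 4.929e-10 · 6.280e+08 / (1.304e-04 · 45.33) = 52.37 m.

value=52.37 m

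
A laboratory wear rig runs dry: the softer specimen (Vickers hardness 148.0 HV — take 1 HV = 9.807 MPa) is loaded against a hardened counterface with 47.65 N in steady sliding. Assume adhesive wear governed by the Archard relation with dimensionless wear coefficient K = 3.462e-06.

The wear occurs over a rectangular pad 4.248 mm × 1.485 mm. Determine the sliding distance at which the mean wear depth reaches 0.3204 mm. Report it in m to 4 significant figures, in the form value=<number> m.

value=1.778e+04 m

The intermediates are displayed rounded — all working math holds full float precision — a single final rounding, at 4 significant digits.
Convert: Hardness H = 148.0 HV × 9.807 MPa/HV = 1451 MPa = 1.451e+09 Pa.
Convert: Pad sides 4.248 mm × 1.485 mm = 0.004248 m × 0.001485 m. Contact area A = 0.004248 m × 0.001485 m = 6.308e-06 m².
Convert: Depth limit h_lim = 0.3204 mm = 3.204e-04 m.
In SI base units, W = 47.65 N, H = 1.451e+09 Pa, K = 3.462e-06.
Allowed volume V_lim = h_lim·A = 3.204e-04 · 6.308e-06 = 2.021e-09 m³.
Sliding life L = V_lim·H/(K·W) = 2.021e-09 · 1.451e+09 / (3.462e-06 · 47.65) = 1.778e+04 m.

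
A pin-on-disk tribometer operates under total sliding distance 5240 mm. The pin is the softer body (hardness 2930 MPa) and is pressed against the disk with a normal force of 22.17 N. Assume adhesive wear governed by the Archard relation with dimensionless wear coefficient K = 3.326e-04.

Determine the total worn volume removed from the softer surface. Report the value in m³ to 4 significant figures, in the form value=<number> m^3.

All arithmetic runs at full float precision. The intermediates are printed rounded; rounded just once: 4 significant digits.
Convert: Distance L = 5240 mm = 5.240 m.
Convert: Hardness H = 2930 MPa = 2.930e+09 Pa.
Restated in SI base units: W = 22.17 N, H = 2.930e+09 Pa, K = 3.326e-04.
The Archard volume V = K·W·L/H = 3.326e-04 · 22.17 · 5.240 / 2.930e+09 = 1.319e-11 m³.

value=1.319e-11 m^3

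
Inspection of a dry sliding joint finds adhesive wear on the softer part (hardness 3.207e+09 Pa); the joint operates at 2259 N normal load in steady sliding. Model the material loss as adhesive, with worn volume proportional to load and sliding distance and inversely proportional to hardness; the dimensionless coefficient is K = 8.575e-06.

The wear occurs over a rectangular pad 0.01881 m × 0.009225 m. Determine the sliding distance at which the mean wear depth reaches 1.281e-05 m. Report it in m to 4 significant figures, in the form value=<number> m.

value=368.0 m

Displayed values are rounded, and the algebra carries full float precision. Rounded just once: four significant figures.
Convert: Contact area A = 0.01881 m × 0.009225 m = 1.735e-04 m².
In SI base units, W = 2259 N, H = 3.207e+09 Pa, K = 8.575e-06.
Volume at the limit: V_lim = h_lim·A = 1.281e-05 · 1.735e-04 = 2.223e-09 m³.
Inverting, life L = V_lim·H/(K·W) = 2.223e-09 · 3.207e+09 / (8.575e-06 · 2259) = 368.0 m.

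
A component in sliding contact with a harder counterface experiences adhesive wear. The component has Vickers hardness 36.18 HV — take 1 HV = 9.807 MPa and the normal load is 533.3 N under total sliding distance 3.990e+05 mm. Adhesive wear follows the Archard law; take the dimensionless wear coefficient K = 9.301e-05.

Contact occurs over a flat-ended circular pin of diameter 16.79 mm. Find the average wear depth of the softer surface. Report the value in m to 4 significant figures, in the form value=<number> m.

Printed values are rounded; the computation runs at full float precision; a lone final rounding to 4 significant figures.
Distance L = 3.990e+05 mm = 399.0 m.
Hardness H = 36.18 HV × 9.807 MPa/HV = 354.8 MPa = 3.548e+08 Pa.
Pin diameter d = 16.79 mm = 0.01679 m. Contact area A = π·d²/4 = π·(0.01679 m)²/4 = 2.214e-04 m².
As SI base values: W = 533.3 N, H = 3.548e+08 Pa, K = 9.301e-05.
Volume removed: V = K·W·L/H = 9.301e-05 · 533.3 · 399.0 / 3.548e+08 = 5.578e-08 m³.
Average depth h = V/A = 5.578e-08 / 2.214e-04 = 2.519e-04 m.

value=2.519e-04 m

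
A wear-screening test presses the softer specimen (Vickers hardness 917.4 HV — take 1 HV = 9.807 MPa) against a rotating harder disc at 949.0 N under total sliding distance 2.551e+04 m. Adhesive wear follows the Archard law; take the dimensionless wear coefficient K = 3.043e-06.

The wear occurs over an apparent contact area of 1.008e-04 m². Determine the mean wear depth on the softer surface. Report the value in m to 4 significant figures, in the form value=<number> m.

value=8.123e-05 m

All working math holds full float precision; intermediates are printed rounded, and rounded just once: 4 significant digits.
Hardness H = 917.4 HV × 9.807 MPa/HV = 8997 MPa = 8.997e+09 Pa.
Collected in SI base units: W = 949.0 N, H = 8.997e+09 Pa, K = 3.043e-06.
By Archard's law, V = K·W·L/H = 3.043e-06 · 949.0 · 2.551e+04 / 8.997e+09 = 8.188e-09 m³.
Depth h = V/A = 8.188e-09 / 1.008e-04 = 8.123e-05 m.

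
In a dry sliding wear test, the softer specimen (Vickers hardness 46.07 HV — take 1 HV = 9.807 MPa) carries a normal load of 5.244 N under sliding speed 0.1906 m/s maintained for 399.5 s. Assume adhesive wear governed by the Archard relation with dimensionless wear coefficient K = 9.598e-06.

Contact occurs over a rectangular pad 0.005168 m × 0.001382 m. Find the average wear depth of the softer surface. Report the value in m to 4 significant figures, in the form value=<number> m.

The intermediates are displayed rounded; all arithmetic runs at full precision — one final rounding, at four significant figures.
Distance covered L = v·t = 0.1906 m/s × 399.5 s = 76.14 m.
Hardness H = 46.07 HV × 9.807 MPa/HV = 451.8 MPa = 4.518e+08 Pa.
Contact area A = 0.005168 m × 0.001382 m = 7.142e-06 m².
Working in SI base units: W = 5.244 N, H = 4.518e+08 Pa, K = 9.598e-06.
Worn volume V = K·W·L/H = 9.598e-06 · 5.244 · 76.14 / 4.518e+08 = 8.483e-12 m³.
Average depth h = V/A = 8.483e-12 / 7.142e-06 = 1.188e-06 m.

value=1.188e-06 m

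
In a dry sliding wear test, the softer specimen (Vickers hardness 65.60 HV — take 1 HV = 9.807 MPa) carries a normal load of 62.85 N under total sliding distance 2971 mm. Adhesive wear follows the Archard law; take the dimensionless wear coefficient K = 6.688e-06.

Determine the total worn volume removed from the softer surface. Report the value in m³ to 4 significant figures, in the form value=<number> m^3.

The intermediates are displayed rounded. Each operation holds full float precision, and rounded once at the end: four significant digits.
Convert: Sliding distance L = 2971 mm = 2.971 m.
Convert: Hardness H = 65.60 HV × 9.807 MPa/HV = 643.3 MPa = 6.433e+08 Pa.
Working in SI base units: W = 62.85 N, H = 6.433e+08 Pa, K = 6.688e-06.
Wear volume V = K·W·L/H = 6.688e-06 · 62.85 · 2.971 / 6.433e+08 = 1.941e-12 m³.

value=1.941e-12 m^3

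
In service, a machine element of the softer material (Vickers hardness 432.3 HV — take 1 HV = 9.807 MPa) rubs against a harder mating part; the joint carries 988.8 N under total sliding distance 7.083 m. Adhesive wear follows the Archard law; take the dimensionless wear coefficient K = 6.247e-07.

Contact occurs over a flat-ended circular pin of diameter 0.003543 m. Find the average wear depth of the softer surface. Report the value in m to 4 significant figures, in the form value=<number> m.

Shown intermediates are rounded, and all working math runs at full precision, and a single final rounding, at 4 significant digits.
Hardness H = 432.3 HV × 9.807 MPa/HV = 4240 MPa = 4.240e+09 Pa.
Contact area A = π·d²/4 = π·(0.003543 m)²/4 = 9.859e-06 m².
As SI base values: W = 988.8 N, H = 4.240e+09 Pa, K = 6.247e-07.
Archard relation: V = K·W·L/H = 6.247e-07 · 988.8 · 7.083 / 4.240e+09 = 1.032e-12 m³.
Average depth h = V/A = 1.032e-12 / 9.859e-06 = 1.047e-07 m.

value=1.047e-07 m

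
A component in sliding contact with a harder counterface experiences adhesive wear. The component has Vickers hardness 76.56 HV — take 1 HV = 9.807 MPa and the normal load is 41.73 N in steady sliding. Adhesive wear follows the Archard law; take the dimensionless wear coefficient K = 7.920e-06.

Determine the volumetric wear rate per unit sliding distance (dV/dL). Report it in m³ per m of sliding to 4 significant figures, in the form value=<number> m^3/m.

Intermediates are shown rounded, and the algebra runs at exact precision; rounded just once to four significant digits.
Convert: Hardness H = 76.56 HV × 9.807 MPa/HV = 750.8 MPa = 7.508e+08 Pa.
SI base units throughout: W = 41.73 N, H = 7.508e+08 Pa, K = 7.920e-06.
Sliding wear rate dV/dL = K·W/H (independent of L): 7.920e-06 · 41.73 / 7.508e+08 = 4.402e-13 m³/m.

value=4.402e-13 m^3/m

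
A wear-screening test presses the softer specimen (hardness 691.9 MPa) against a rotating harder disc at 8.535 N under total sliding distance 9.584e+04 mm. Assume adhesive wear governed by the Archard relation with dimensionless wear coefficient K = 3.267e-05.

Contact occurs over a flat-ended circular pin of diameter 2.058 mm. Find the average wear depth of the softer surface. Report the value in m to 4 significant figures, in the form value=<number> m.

All working math runs at exact precision; intermediates are displayed rounded, and a single final rounding, at 4 significant figures.
Convert: Distance covered L = 9.584e+04 mm = 95.84 m.
Convert: Hardness H = 691.9 MPa = 6.919e+08 Pa.
Convert: Pin diameter d = 2.058 mm = 0.002058 m. Contact area A = π·d²/4 = π·(0.002058 m)²/4 = 3.326e-06 m².
Restated in SI base units: W = 8.535 N, H = 6.919e+08 Pa, K = 3.267e-05.
The Archard volume V = K·W·L/H = 3.267e-05 · 8.535 · 95.84 / 6.919e+08 = 3.862e-11 m³.
Average depth h = V/A = 3.862e-11 / 3.326e-06 = 1.161e-05 m.

value=1.161e-05 m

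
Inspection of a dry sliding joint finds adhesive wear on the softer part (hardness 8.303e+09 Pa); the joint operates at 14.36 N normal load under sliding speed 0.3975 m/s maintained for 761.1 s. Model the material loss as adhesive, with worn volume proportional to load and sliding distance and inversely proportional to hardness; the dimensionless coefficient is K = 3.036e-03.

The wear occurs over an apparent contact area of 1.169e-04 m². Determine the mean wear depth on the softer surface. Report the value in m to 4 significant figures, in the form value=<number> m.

The intermediates are displayed rounded. All working math carries full precision. Rounded once at the end, at 4 significant digits.
Total distance L = v·t = 0.3975 m/s × 761.1 s = 302.5 m.
Expressed in SI base units: W = 14.36 N, H = 8.303e+09 Pa, K = 3.036e-03.
Worn volume V = K·W·L/H = 3.036e-03 · 14.36 · 302.5 / 8.303e+09 = 1.589e-09 m³.
Mean depth h = V/A = 1.589e-09 / 1.169e-04 = 1.359e-05 m.

value=1.359e-05 m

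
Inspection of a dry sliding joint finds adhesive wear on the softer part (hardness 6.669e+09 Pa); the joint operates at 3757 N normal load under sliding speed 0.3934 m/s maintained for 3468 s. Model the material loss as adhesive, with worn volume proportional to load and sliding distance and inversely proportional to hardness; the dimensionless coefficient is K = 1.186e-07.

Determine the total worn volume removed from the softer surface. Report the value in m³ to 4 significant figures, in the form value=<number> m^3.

All arithmetic maintains full float precision — the intermediates appear rounded, and rounded once at the end to 4 significant digits.
Total distance L = v·t = 0.3934 m/s × 3468 s = 1364 m.
Restated in SI base units: W = 3757 N, H = 6.669e+09 Pa, K = 1.186e-07.
Archard relation: V = K·W·L/H = 1.186e-07 · 3757 · 1364 / 6.669e+09 = 9.115e-11 m³.

value=9.115e-11 m^3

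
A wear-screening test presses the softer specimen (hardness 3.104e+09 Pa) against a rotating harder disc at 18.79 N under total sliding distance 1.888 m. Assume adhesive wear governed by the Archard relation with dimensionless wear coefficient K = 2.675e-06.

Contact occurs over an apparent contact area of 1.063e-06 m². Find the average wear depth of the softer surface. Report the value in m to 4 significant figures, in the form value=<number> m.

The intermediates are printed rounded. Each operation carries exact precision, and rounded just once to 4 significant digits.
In SI base units: W = 18.79 N, H = 3.104e+09 Pa, K = 2.675e-06.
The Archard volume V = K·W·L/H = 2.675e-06 · 18.79 · 1.888 / 3.104e+09 = 3.057e-14 m³.
Wear depth h = V/A = 3.057e-14 / 1.063e-06 = 2.876e-08 m.

value=2.876e-08 m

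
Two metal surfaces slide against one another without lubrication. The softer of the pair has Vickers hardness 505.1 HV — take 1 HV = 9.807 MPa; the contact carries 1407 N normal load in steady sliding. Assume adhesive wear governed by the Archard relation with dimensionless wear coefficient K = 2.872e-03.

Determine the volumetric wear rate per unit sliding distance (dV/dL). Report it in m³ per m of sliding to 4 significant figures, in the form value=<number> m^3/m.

Every step carries full float precision — intermediates are shown rounded — one final rounding: four significant digits.
Hardness H = 505.1 HV × 9.807 MPa/HV = 4954 MPa = 4.954e+09 Pa.
Working in SI base units: W = 1407 N, H = 4.954e+09 Pa, K = 2.872e-03.
Sliding wear rate dV/dL = K·W/H, per unit distance: 2.872e-03 · 1407 / 4.954e+09 = 8.158e-10 m³/m.

value=8.158e-10 m^3/m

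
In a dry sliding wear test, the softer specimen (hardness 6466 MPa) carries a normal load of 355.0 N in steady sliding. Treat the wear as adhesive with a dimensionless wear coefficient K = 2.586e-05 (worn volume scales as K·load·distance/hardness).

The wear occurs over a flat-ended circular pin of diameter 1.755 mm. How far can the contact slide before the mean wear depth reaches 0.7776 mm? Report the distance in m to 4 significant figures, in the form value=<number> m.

All working math holds full float precision. Intermediate values are printed rounded — a single final rounding, at four significant digits.
Hardness H = 6466 MPa = 6.466e+09 Pa.
Pin diameter d = 1.755 mm = 0.001755 m. Contact area A = π·d²/4 = π·(0.001755 m)²/4 = 2.419e-06 m².
Depth limit h_lim = 0.7776 mm = 7.776e-04 m.
In SI base units: W = 355.0 N, H = 6.466e+09 Pa, K = 2.586e-05.
Volume at the limit: V_lim = h_lim·A = 7.776e-04 · 2.419e-06 = 1.881e-09 m³.
Sliding life L = V_lim·H/(K·W) = 1.881e-09 · 6.466e+09 / (2.586e-05 · 355.0) = 1325 m.

value=1325 m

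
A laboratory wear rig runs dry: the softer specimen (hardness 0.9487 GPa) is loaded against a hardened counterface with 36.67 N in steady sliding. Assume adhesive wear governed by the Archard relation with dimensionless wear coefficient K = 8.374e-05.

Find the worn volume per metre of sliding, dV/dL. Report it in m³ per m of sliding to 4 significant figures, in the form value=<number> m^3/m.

Printed values are rounded — each operation holds full precision. Rounded once at the end: 4 significant figures.
Hardness H = 0.9487 GPa = 9.487e+08 Pa.
SI base units throughout: W = 36.67 N, H = 9.487e+08 Pa, K = 8.374e-05.
Wear rate dV/dL = K·W/H — distance-free: 8.374e-05 · 36.67 / 9.487e+08 = 3.237e-12 m³/m.

value=3.237e-12 m^3/m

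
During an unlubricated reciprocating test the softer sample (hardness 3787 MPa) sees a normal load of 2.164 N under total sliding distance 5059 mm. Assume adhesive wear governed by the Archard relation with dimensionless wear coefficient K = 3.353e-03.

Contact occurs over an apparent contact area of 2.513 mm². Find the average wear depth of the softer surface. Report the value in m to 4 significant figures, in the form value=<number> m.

The intermediates are shown rounded, and the computation carries full float precision; one final rounding: four significant digits.
Convert: Distance L = 5059 mm = 5.059 m.
Convert: Hardness H = 3787 MPa = 3.787e+09 Pa.
Convert: Contact area A = 2.513 mm² = 2.513e-06 m².
Working in SI base units: W = 2.164 N, H = 3.787e+09 Pa, K = 3.353e-03.
Archard volume V = K·W·L/H = 3.353e-03 · 2.164 · 5.059 / 3.787e+09 = 9.693e-12 m³.
Average depth h = V/A = 9.693e-12 / 2.513e-06 = 3.857e-06 m.

value=3.857e-06 m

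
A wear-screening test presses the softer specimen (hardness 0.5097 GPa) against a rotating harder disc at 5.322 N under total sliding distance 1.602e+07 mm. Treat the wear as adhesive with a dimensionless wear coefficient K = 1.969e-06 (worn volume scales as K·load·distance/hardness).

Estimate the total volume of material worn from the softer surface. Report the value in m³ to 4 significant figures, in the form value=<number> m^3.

value=3.294e-10 m^3

All arithmetic keeps full precision — quoted intermediates are rounded — rounded once at the end, at four significant digits.
Convert: Distance covered L = 1.602e+07 mm = 1.602e+04 m.
Convert: Hardness H = 0.5097 GPa = 5.097e+08 Pa.
SI base units throughout: W = 5.322 N, H = 5.097e+08 Pa, K = 1.969e-06.
Archard volume V = K·W·L/H = 1.969e-06 · 5.322 · 1.602e+04 / 5.097e+08 = 3.294e-10 m³.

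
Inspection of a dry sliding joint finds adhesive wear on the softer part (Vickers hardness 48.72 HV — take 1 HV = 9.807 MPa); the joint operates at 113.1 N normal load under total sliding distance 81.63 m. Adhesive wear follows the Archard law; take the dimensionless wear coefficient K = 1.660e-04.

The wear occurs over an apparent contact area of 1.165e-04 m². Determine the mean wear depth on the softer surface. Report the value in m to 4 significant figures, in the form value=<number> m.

All working math holds full float precision, and the intermediates appear rounded, and a lone final rounding to four significant figures.
Convert: Hardness H = 48.72 HV × 9.807 MPa/HV = 477.8 MPa = 4.778e+08 Pa.
As SI base values: W = 113.1 N, H = 4.778e+08 Pa, K = 1.660e-04.
Archard relation: V = K·W·L/H = 1.660e-04 · 113.1 · 81.63 / 4.778e+08 = 3.208e-09 m³.
Wear depth h = V/A = 3.208e-09 / 1.165e-04 = 2.753e-05 m.

value=2.753e-05 m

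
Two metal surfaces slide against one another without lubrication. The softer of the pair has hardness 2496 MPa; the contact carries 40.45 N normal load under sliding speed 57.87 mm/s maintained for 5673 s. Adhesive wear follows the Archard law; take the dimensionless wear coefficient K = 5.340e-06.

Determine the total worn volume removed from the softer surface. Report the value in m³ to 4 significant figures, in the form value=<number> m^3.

value=2.841e-11 m^3

All arithmetic runs at full precision; intermediates are shown rounded, and rounded once at the end to 4 significant digits.
Convert: Sliding speed v = 57.87 mm/s = 0.05787 m/s. The distance L = v·t = 0.05787 m/s × 5673 s = 328.3 m.
Convert: Hardness H = 2496 MPa = 2.496e+09 Pa.
In SI base units, W = 40.45 N, H = 2.496e+09 Pa, K = 5.340e-06.
Wear volume V = K·W·L/H = 5.340e-06 · 40.45 · 328.3 / 2.496e+09 = 2.841e-11 m³.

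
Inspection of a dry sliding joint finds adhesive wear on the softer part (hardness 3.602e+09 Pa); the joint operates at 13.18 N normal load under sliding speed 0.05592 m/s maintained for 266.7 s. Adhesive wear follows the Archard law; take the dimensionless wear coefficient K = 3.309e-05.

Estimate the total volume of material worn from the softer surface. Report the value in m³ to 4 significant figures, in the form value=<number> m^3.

value=1.806e-12 m^3

The computation maintains full precision; the intermediates appear rounded. Rounded once at the end: 4 significant figures.
Convert: Distance L = v·t = 0.05592 m/s × 266.7 s = 14.91 m.
Restated in SI base units: W = 13.18 N, H = 3.602e+09 Pa, K = 3.309e-05.
Archard relation: V = K·W·L/H = 3.309e-05 · 13.18 · 14.91 / 3.602e+09 = 1.806e-12 m³.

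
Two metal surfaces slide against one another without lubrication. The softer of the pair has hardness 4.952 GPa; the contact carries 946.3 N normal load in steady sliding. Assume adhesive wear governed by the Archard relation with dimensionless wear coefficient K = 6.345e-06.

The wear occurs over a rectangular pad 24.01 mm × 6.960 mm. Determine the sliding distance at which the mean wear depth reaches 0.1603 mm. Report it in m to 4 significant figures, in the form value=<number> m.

value=2.209e+04 m

All working math carries full float precision. Intermediates appear rounded; a single final rounding, at 4 significant digits.
Convert: Hardness H = 4.952 GPa = 4.952e+09 Pa.
Convert: Pad sides 24.01 mm × 6.960 mm = 0.02401 m × 0.006960 m. Contact area A = 0.02401 m × 0.006960 m = 1.671e-04 m².
Convert: Depth limit h_lim = 0.1603 mm = 1.603e-04 m.
In SI base units, W = 946.3 N, H = 4.952e+09 Pa, K = 6.345e-06.
Volume at the limit: V_lim = h_lim·A = 1.603e-04 · 1.671e-04 = 2.679e-08 m³.
So the life L = V_lim·H/(K·W) = 2.679e-08 · 4.952e+09 / (6.345e-06 · 946.3) = 2.209e+04 m.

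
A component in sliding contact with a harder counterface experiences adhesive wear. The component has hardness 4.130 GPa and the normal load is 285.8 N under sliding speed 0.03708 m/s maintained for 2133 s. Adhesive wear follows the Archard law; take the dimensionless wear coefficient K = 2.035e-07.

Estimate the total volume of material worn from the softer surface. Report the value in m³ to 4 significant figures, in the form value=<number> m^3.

Every step holds full float precision; intermediates are displayed rounded, and rounded just once to four significant figures.
Convert: Sliding distance L = v·t = 0.03708 m/s × 2133 s = 79.09 m.
Convert: Hardness H = 4.130 GPa = 4.130e+09 Pa.
SI base units throughout: W = 285.8 N, H = 4.130e+09 Pa, K = 2.035e-07.
By Archard's law, V = K·W·L/H = 2.035e-07 · 285.8 · 79.09 / 4.130e+09 = 1.114e-12 m³.

value=1.114e-12 m^3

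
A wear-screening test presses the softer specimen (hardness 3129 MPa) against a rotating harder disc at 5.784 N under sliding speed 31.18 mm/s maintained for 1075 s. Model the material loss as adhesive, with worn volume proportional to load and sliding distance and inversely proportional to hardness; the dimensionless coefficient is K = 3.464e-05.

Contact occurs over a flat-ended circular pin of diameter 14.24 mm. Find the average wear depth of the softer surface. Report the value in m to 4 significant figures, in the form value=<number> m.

Intermediate values are printed rounded, and the algebra holds full float precision; one last rounding to four significant digits.
Sliding speed v = 31.18 mm/s = 0.03118 m/s. Sliding distance L = v·t = 0.03118 m/s × 1075 s = 33.52 m.
Hardness H = 3129 MPa = 3.129e+09 Pa.
Pin diameter d = 14.24 mm = 0.01424 m. Contact area A = π·d²/4 = π·(0.01424 m)²/4 = 1.593e-04 m².
Restated in SI base units: W = 5.784 N, H = 3.129e+09 Pa, K = 3.464e-05.
Worn volume V = K·W·L/H = 3.464e-05 · 5.784 · 33.52 / 3.129e+09 = 2.146e-12 m³.
Wear depth h = V/A = 2.146e-12 / 1.593e-04 = 1.348e-08 m.

value=1.348e-08 m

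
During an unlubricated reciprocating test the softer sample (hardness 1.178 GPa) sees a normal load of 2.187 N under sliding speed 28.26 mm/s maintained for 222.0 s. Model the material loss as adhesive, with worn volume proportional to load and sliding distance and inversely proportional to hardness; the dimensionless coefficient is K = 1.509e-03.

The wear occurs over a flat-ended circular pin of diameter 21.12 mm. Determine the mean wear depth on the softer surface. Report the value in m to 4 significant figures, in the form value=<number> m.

Intermediates appear rounded. Every step keeps full precision; rounded just once: 4 significant figures.
Sliding speed v = 28.26 mm/s = 0.02826 m/s. Sliding distance L = v·t = 0.02826 m/s × 222.0 s = 6.274 m.
Hardness H = 1.178 GPa = 1.178e+09 Pa.
Pin diameter d = 21.12 mm = 0.02112 m. Contact area A = π·d²/4 = π·(0.02112 m)²/4 = 3.503e-04 m².
SI base units throughout: W = 2.187 N, H = 1.178e+09 Pa, K = 1.509e-03.
The Archard volume V = K·W·L/H = 1.509e-03 · 2.187 · 6.274 / 1.178e+09 = 1.758e-11 m³.
Depth h = V/A = 1.758e-11 / 3.503e-04 = 5.017e-08 m.

value=5.017e-08 m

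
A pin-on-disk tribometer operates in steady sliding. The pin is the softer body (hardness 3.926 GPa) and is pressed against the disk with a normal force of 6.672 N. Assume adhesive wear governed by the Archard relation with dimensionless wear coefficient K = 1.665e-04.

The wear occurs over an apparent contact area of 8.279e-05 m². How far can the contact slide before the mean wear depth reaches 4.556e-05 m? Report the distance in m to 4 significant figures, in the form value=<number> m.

Quoted intermediates are rounded, and each operation keeps exact precision — one final rounding to four significant digits.
Hardness H = 3.926 GPa = 3.926e+09 Pa.
In SI base units: W = 6.672 N, H = 3.926e+09 Pa, K = 1.665e-04.
Permissible volume V_lim = h_lim·A = 4.556e-05 · 8.279e-05 = 3.772e-09 m³.
Life L = V_lim·H/(K·W) = 3.772e-09 · 3.926e+09 / (1.665e-04 · 6.672) = 1.333e+04 m.

value=1.333e+04 m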